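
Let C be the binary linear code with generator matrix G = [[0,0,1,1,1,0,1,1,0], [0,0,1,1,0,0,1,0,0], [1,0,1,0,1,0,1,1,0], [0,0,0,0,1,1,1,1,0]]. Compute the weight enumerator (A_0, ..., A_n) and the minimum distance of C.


Weight distribution: A_0 = 1, A_2 = 3, A_3 = 4, A_4 = 3, A_5 = 4, A_6 = 1. Minimum distance d = 2.

Enumerate all 2^4 = 16 messages m ∈ F_2^4.
For each, compute codeword c = mG in F_2^9, then tally its weight.
  m = 0000 → c = 000000000, weight = 0.
  m = 1000 → c = 001110110, weight = 5.
  m = 0100 → c = 001100100, weight = 3.
  m = 1100 → c = 000010010, weight = 2.
  m = 0010 → c = 101010110, weight = 5.
  m = 1010 → c = 100100000, weight = 2.
  m = 0110 → c = 100110010, weight = 4.
  m = 1110 → c = 101000100, weight = 3.
  m = 0001 → c = 000011110, weight = 4.
  m = 1001 → c = 001101000, weight = 3.
  m = 0101 → c = 001111010, weight = 5.
  m = 1101 → c = 000001100, weight = 2.
  m = 0011 → c = 101001000, weight = 3.
  m = 1011 → c = 100111110, weight = 6.
  m = 0111 → c = 100101100, weight = 4.
  m = 1111 → c = 101011010, weight = 5.
Tally weights:
  weight 0: 1 codewords.
  weight 2: 3 codewords.
  weight 3: 4 codewords.
  weight 4: 3 codewords.
  weight 5: 4 codewords.
  weight 6: 1 codewords.
Minimum distance d = smallest w > 0 with A_w > 0 = 2.
Sanity: Σ A_w = 16 = 2^4 = 16 ✓.


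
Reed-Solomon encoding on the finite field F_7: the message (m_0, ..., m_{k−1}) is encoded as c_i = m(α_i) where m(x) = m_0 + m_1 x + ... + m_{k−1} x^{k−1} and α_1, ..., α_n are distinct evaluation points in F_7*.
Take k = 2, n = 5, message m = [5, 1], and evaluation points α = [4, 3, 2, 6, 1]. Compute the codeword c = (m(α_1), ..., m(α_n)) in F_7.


c = [2, 1, 0, 4, 6]

Message polynomial: m(x) = 5 + 1·x (mod 7).
For each evaluation point α_i, compute m(α_i) mod 7:
  α_1 = 4: Horner steps 1 → 2, so m(4) = 2.
  α_2 = 3: Horner steps 1 → 1, so m(3) = 1.
  α_3 = 2: Horner steps 1 → 0, so m(2) = 0.
  α_4 = 6: Horner steps 1 → 4, so m(6) = 4.
  α_5 = 1: Horner steps 1 → 6, so m(1) = 6.
Codeword c = [2, 1, 0, 4, 6] ∈ F_7^5.


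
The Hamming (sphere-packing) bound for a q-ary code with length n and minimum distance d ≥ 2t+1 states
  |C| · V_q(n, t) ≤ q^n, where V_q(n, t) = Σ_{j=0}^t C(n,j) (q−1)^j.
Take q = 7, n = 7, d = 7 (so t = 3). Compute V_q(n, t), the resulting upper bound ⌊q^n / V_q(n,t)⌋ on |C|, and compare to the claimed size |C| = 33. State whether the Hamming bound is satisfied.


V_q(n, t) = 8359, q^n = 823543, Hamming bound = 98, |C| = 33 ≤ bound (satisfied).

Step 1: Compute V_q(n, t) = Σ_{j=0}^3 C(n, j) (q−1)^j.
  j = 0: C(7,0)·(6)^0 = 1·1 = 1.
  j = 1: C(7,1)·(6)^1 = 7·6 = 42.
  j = 2: C(7,2)·(6)^2 = 21·36 = 756.
  j = 3: C(7,3)·(6)^3 = 35·216 = 7560.
  V_q(n, t) = 1 + 42 + 756 + 7560 = 8359.
Step 2: q^n = 7^7 = 823543.
Step 3: Hamming bound ⌊q^n / V_q(n,t)⌋ = ⌊823543/8359⌋ = 98.
Step 4: Compare |C| = 33 to 98: satisfied.
The claimed |C| lies below the Hamming bound.


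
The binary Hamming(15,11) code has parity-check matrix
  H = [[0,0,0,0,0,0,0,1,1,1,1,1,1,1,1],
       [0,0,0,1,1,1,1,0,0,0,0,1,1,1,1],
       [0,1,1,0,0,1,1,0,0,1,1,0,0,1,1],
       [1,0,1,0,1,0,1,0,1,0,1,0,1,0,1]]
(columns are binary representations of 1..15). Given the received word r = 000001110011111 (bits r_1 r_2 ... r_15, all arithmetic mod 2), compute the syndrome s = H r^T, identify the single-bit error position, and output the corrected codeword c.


s = (0, 0, 1, 0)^T, error position = 2, corrected codeword c = 010001110011111

Compute s = H r^T mod 2 one row at a time:
  s_1 = 1 + 0 + 0 + 1 + 1 + 1 + 1 + 1 = 6 ≡ 0 (mod 2).
  s_2 = 0 + 0 + 1 + 1 + 1 + 1 + 1 + 1 = 6 ≡ 0 (mod 2).
  s_3 = 0 + 0 + 1 + 1 + 0 + 1 + 1 + 1 = 5 ≡ 1 (mod 2).
  s_4 = 0 + 0 + 0 + 1 + 0 + 1 + 1 + 1 = 4 ≡ 0 (mod 2).
s = (0, 0, 1, 0)^T — this equals column 2 of H (binary 0010), so error is at position 2.
Correct: flip bit 2 of r = 000001110011111 to get c = 010001110011111.


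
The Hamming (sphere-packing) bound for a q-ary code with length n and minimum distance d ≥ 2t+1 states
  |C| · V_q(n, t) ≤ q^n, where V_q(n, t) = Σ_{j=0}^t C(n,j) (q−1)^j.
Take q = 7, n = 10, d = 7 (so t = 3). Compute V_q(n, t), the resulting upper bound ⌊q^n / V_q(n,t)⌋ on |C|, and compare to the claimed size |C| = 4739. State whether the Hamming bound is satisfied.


V_q(n, t) = 27601, q^n = 282475249, Hamming bound = 10234, |C| = 4739 ≤ bound (satisfied).

Step 1: Compute V_q(n, t) = Σ_{j=0}^3 C(n, j) (q−1)^j.
  j = 0: C(10,0)·(6)^0 = 1·1 = 1.
  j = 1: C(10,1)·(6)^1 = 10·6 = 60.
  j = 2: C(10,2)·(6)^2 = 45·36 = 1620.
  j = 3: C(10,3)·(6)^3 = 120·216 = 25920.
  V_q(n, t) = 1 + 60 + 1620 + 25920 = 27601.
Step 2: q^n = 7^10 = 282475249.
Step 3: Hamming bound ⌊q^n / V_q(n,t)⌋ = ⌊282475249/27601⌋ = 10234.
Step 4: Compare |C| = 4739 to 10234: satisfied.
The claimed |C| lies below the Hamming bound.


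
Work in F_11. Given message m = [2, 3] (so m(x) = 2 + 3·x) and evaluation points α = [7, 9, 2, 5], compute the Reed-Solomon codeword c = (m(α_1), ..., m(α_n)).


c = [1, 7, 8, 6]

Message polynomial: m(x) = 2 + 3·x (mod 11).
For each evaluation point α_i, compute m(α_i) mod 11:
  α_1 = 7: Horner steps 3 → 1, so m(7) = 1.
  α_2 = 9: Horner steps 3 → 7, so m(9) = 7.
  α_3 = 2: Horner steps 3 → 8, so m(2) = 8.
  α_4 = 5: Horner steps 3 → 6, so m(5) = 6.
Codeword c = [1, 7, 8, 6] ∈ F_11^4.


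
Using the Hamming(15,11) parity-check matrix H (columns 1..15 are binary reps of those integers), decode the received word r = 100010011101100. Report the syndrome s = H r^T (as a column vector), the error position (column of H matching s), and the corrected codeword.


s = (1, 1, 1, 0)^T, error position = 14, corrected codeword c = 100010011101110

Compute s = H r^T mod 2 one row at a time:
  s_1 = 1 + 1 + 1 + 0 + 1 + 1 + 0 + 0 = 5 ≡ 1 (mod 2).
  s_2 = 0 + 1 + 0 + 0 + 1 + 1 + 0 + 0 = 3 ≡ 1 (mod 2).
  s_3 = 0 + 0 + 0 + 0 + 1 + 0 + 0 + 0 = 1 ≡ 1 (mod 2).
  s_4 = 1 + 0 + 1 + 0 + 1 + 0 + 1 + 0 = 4 ≡ 0 (mod 2).
s = (1, 1, 1, 0)^T — this equals column 14 of H (binary 1110), so error is at position 14.
Correct: flip bit 14 of r = 100010011101100 to get c = 100010011101110.


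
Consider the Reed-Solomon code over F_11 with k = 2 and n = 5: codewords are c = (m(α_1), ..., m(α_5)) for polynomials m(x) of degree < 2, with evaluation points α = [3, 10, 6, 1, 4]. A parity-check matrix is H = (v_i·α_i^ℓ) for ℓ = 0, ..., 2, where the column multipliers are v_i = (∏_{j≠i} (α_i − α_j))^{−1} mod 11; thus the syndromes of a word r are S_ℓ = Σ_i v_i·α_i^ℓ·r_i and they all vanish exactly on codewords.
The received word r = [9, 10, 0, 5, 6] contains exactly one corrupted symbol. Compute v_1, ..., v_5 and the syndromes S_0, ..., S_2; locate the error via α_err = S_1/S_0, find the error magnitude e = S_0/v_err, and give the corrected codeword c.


S = (2, 2, 2), error at position 4, error magnitude e = 1, c = [9, 10, 0, 4, 6].

Step 1: column multipliers v_i = (∏_{j≠i}(α_i − α_j))^{−1} mod 11.
  i = 1 (α = 3): (3−10)(3−6)(3−1)(3−4) = (−7)·(−3)·2·(−1) = −42 ≡ 2, so v_1 = 2^{−1} = 6 (mod 11).
  i = 2 (α = 10): (10−3)(10−6)(10−1)(10−4) = 7·4·9·6 = 1512 ≡ 5, so v_2 = 5^{−1} = 9 (mod 11).
  i = 3 (α = 6): (6−3)(6−10)(6−1)(6−4) = 3·(−4)·5·2 = −120 ≡ 1, so v_3 = 1^{−1} = 1 (mod 11).
  i = 4 (α = 1): (1−3)(1−10)(1−6)(1−4) = (−2)·(−9)·(−5)·(−3) = 270 ≡ 6, so v_4 = 6^{−1} = 2 (mod 11).
  i = 5 (α = 4): (4−3)(4−10)(4−6)(4−1) = 1·(−6)·(−2)·3 = 36 ≡ 3, so v_5 = 3^{−1} = 4 (mod 11).
  v = [6, 9, 1, 2, 4].
Step 2: syndromes of r = [9, 10, 0, 5, 6] (all sums mod 11).
  S_0 = Σ v_i r_i = 6·9 + 9·10 + 1·0 + 2·5 + 4·6 = 178 ≡ 2.
  S_1 = Σ v_i α_i r_i = 6·3·9 + 9·10·10 + 1·6·0 + 2·1·5 + 4·4·6 = 1168 ≡ 2.
  α_i^2 mod 11 = [9, 1, 3, 1, 5].
  S_2 = Σ v_i α_i^2 r_i = 6·9·9 + 9·1·10 + 1·3·0 + 2·1·5 + 4·5·6 = 706 ≡ 2.
  S = (2, 2, 2) ≠ 0, so r is not a codeword (an error is present).
Step 3: locate the error. For a single error e at position i, S_ℓ = v_i·e·α_i^ℓ, so α_err = S_1/S_0.
  S_0^{−1} = 2^{−1} = 6 (mod 11), so α_err = 2·6 = 12 ≡ 1 = α_4. Error position i = 4.
  Consistency check: S_2/S_1 = 2·6 = 12 ≡ 1 = α_err ✓ (single-error assumption holds).
Step 4: error magnitude e = S_0/v_4 = S_0·∏_{j≠4}(α_4 − α_j) = 2·6 = 12 ≡ 1 (mod 11).
Step 5: correct position 4: c_4 = r_4 − e = 5 − 1 ≡ 4 (mod 11). Hence c = [9, 10, 0, 4, 6].
  Check: interpolating c through the α_i gives m(x) = 7 + 8·x (degree < 2) with m(α_i) = c_i for every i, so c is indeed a codeword.


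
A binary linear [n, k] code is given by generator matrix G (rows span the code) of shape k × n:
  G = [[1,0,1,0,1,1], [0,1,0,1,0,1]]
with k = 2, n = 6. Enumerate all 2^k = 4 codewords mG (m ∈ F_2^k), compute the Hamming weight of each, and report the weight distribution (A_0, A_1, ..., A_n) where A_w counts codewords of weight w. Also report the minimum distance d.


Weight distribution: A_0 = 1, A_3 = 1, A_4 = 1, A_5 = 1. Minimum distance d = 3.

Enumerate all 2^2 = 4 messages m ∈ F_2^2.
For each, compute codeword c = mG in F_2^6, then tally its weight.
  m = 00 → c = 000000, weight = 0.
  m = 10 → c = 101011, weight = 4.
  m = 01 → c = 010101, weight = 3.
  m = 11 → c = 111110, weight = 5.
Tally weights:
  weight 0: 1 codewords.
  weight 3: 1 codewords.
  weight 4: 1 codewords.
  weight 5: 1 codewords.
Minimum distance d = smallest w > 0 with A_w > 0 = 3.
Sanity: Σ A_w = 4 = 2^2 = 4 ✓.


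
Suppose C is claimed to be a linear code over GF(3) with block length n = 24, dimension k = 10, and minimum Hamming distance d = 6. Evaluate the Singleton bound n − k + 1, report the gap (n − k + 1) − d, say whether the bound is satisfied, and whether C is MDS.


Singleton RHS = n − k + 1 = 15, slack = 9, bound satisfied, not MDS.

Singleton bound: d ≤ n − k + 1.
Here n = 24, k = 10, so n − k + 1 = 15.
Given d = 6, check d ≤ 15: YES.
Slack = (n − k + 1) − d = 9.
The code is NOT MDS (slack = 9 > 0).
Description: the claimed parameters are [24, 10, 6]_3; such a code would be non-MDS.


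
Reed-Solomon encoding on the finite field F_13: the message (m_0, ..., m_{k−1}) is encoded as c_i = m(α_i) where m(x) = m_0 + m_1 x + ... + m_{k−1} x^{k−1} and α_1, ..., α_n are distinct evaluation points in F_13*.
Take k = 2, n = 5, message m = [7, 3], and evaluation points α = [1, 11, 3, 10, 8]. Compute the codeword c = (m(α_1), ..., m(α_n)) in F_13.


c = [10, 1, 3, 11, 5]

Message polynomial: m(x) = 7 + 3·x (mod 13).
For each evaluation point α_i, compute m(α_i) mod 13:
  α_1 = 1: Horner steps 3 → 10, so m(1) = 10.
  α_2 = 11: Horner steps 3 → 1, so m(11) = 1.
  α_3 = 3: Horner steps 3 → 3, so m(3) = 3.
  α_4 = 10: Horner steps 3 → 11, so m(10) = 11.
  α_5 = 8: Horner steps 3 → 5, so m(8) = 5.
Codeword c = [10, 1, 3, 11, 5] ∈ F_13^5.


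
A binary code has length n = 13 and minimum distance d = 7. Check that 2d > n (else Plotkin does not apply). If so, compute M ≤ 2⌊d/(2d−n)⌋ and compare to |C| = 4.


Plotkin bound M ≤ 14; given |C| = 4 ≤ bound (satisfied).

Check applicability: 2d = 14, n = 13.
2d − n = 1 > 0, so Plotkin applies.
Compute d/(2d−n) = 7/1 ≈ 7.0000.
⌊d/(2d−n)⌋ = 7.
Plotkin bound: M ≤ 2·7 = 14.
Given |C| = 4, check: satisfied.
This |C| is below the Plotkin bound.


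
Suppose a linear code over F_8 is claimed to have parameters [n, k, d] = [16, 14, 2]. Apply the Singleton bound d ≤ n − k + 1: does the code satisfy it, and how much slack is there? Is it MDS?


Singleton RHS = n − k + 1 = 3, slack = 1, bound satisfied, not MDS.

Singleton bound: d ≤ n − k + 1.
Here n = 16, k = 14, so n − k + 1 = 3.
Given d = 2, check d ≤ 3: YES.
Slack = (n − k + 1) − d = 1.
The code is NOT MDS (slack = 1 > 0).
Description: the claimed parameters are [16, 14, 2]_8; such a code would be non-MDS.


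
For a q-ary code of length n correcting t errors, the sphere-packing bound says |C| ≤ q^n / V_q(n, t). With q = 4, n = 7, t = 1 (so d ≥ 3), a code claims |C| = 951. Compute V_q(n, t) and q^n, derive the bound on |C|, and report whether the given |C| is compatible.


V_q(n, t) = 22, q^n = 16384, Hamming bound = 744, |C| = 951 > bound (violated).

Step 1: Compute V_q(n, t) = Σ_{j=0}^1 C(n, j) (q−1)^j.
  j = 0: C(7,0)·(3)^0 = 1·1 = 1.
  j = 1: C(7,1)·(3)^1 = 7·3 = 21.
  V_q(n, t) = 1 + 21 = 22.
Step 2: q^n = 4^7 = 16384.
Step 3: Hamming bound ⌊q^n / V_q(n,t)⌋ = ⌊16384/22⌋ = 744.
Step 4: Compare |C| = 951 to 744: violated.
The claimed |C| lies above the Hamming bound, so no 4-ary code of length 7 with d ≥ 3 can have 951 codewords.


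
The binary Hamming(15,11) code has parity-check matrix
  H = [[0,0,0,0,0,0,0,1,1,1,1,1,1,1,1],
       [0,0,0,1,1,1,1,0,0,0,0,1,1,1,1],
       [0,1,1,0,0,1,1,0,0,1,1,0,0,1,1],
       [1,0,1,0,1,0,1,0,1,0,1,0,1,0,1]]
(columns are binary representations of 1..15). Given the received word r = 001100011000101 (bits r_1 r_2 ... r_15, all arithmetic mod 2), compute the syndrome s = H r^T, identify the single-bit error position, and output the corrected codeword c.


s = (0, 1, 0, 0)^T, error position = 4, corrected codeword c = 001000011000101

Compute s = H r^T mod 2 one row at a time:
  s_1 = 1 + 1 + 0 + 0 + 0 + 1 + 0 + 1 = 4 ≡ 0 (mod 2).
  s_2 = 1 + 0 + 0 + 0 + 0 + 1 + 0 + 1 = 3 ≡ 1 (mod 2).
  s_3 = 0 + 1 + 0 + 0 + 0 + 0 + 0 + 1 = 2 ≡ 0 (mod 2).
  s_4 = 0 + 1 + 0 + 0 + 1 + 0 + 1 + 1 = 4 ≡ 0 (mod 2).
s = (0, 1, 0, 0)^T — this equals column 4 of H (binary 0100), so error is at position 4.
Correct: flip bit 4 of r = 001100011000101 to get c = 001000011000101.


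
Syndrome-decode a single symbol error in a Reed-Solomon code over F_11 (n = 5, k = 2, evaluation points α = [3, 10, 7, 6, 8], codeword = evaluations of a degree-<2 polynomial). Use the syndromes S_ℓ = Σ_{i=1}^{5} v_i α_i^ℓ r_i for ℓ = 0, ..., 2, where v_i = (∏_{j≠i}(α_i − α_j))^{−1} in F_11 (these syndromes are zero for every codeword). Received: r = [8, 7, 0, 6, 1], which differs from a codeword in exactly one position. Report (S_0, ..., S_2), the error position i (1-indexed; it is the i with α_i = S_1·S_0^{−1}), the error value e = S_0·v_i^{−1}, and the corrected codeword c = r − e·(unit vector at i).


S = (2, 3, 10), error at position 3, error magnitude e = 2, c = [8, 7, 9, 6, 1].

Step 1: column multipliers v_i = (∏_{j≠i}(α_i − α_j))^{−1} mod 11.
  i = 1 (α = 3): (3−10)(3−7)(3−6)(3−8) = (−7)·(−4)·(−3)·(−5) = 420 ≡ 2, so v_1 = 2^{−1} = 6 (mod 11).
  i = 2 (α = 10): (10−3)(10−7)(10−6)(10−8) = 7·3·4·2 = 168 ≡ 3, so v_2 = 3^{−1} = 4 (mod 11).
  i = 3 (α = 7): (7−3)(7−10)(7−6)(7−8) = 4·(−3)·1·(−1) = 12 ≡ 1, so v_3 = 1^{−1} = 1 (mod 11).
  i = 4 (α = 6): (6−3)(6−10)(6−7)(6−8) = 3·(−4)·(−1)·(−2) = −24 ≡ 9, so v_4 = 9^{−1} = 5 (mod 11).
  i = 5 (α = 8): (8−3)(8−10)(8−7)(8−6) = 5·(−2)·1·2 = −20 ≡ 2, so v_5 = 2^{−1} = 6 (mod 11).
  v = [6, 4, 1, 5, 6].
Step 2: syndromes of r = [8, 7, 0, 6, 1] (all sums mod 11).
  S_0 = Σ v_i r_i = 6·8 + 4·7 + 1·0 + 5·6 + 6·1 = 112 ≡ 2.
  S_1 = Σ v_i α_i r_i = 6·3·8 + 4·10·7 + 1·7·0 + 5·6·6 + 6·8·1 = 652 ≡ 3.
  α_i^2 mod 11 = [9, 1, 5, 3, 9].
  S_2 = Σ v_i α_i^2 r_i = 6·9·8 + 4·1·7 + 1·5·0 + 5·3·6 + 6·9·1 = 604 ≡ 10.
  S = (2, 3, 10) ≠ 0, so r is not a codeword (an error is present).
Step 3: locate the error. For a single error e at position i, S_ℓ = v_i·e·α_i^ℓ, so α_err = S_1/S_0.
  S_0^{−1} = 2^{−1} = 6 (mod 11), so α_err = 3·6 = 18 ≡ 7 = α_3. Error position i = 3.
  Consistency check: S_2/S_1 = 10·4 = 40 ≡ 7 = α_err ✓ (single-error assumption holds).
Step 4: error magnitude e = S_0/v_3 = S_0·∏_{j≠3}(α_3 − α_j) = 2·1 = 2 ≡ 2 (mod 11).
Step 5: correct position 3: c_3 = r_3 − e = 0 − 2 ≡ 9 (mod 11). Hence c = [8, 7, 9, 6, 1].
  Check: interpolating c through the α_i gives m(x) = 10 + 3·x (degree < 2) with m(α_i) = c_i for every i, so c is indeed a codeword.


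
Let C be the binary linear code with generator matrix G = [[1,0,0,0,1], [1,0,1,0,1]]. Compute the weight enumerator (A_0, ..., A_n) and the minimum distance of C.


Weight distribution: A_0 = 1, A_1 = 1, A_2 = 1, A_3 = 1. Minimum distance d = 1.

Enumerate all 2^2 = 4 messages m ∈ F_2^2.
For each, compute codeword c = mG in F_2^5, then tally its weight.
  m = 00 → c = 00000, weight = 0.
  m = 10 → c = 10001, weight = 2.
  m = 01 → c = 10101, weight = 3.
  m = 11 → c = 00100, weight = 1.
Tally weights:
  weight 0: 1 codewords.
  weight 1: 1 codewords.
  weight 2: 1 codewords.
  weight 3: 1 codewords.
Minimum distance d = smallest w > 0 with A_w > 0 = 1.
Sanity: Σ A_w = 4 = 2^2 = 4 ✓.


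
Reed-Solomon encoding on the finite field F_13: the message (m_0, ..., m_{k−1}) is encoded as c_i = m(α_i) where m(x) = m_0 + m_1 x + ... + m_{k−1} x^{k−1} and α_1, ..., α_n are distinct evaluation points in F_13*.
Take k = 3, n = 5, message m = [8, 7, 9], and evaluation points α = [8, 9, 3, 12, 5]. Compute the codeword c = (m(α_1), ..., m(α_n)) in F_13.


c = [3, 7, 6, 10, 8]

Message polynomial: m(x) = 8 + 7·x + 9·x^2 (mod 13).
For each evaluation point α_i, compute m(α_i) mod 13:
  α_1 = 8: Horner steps 9 → 1 → 3, so m(8) = 3.
  α_2 = 9: Horner steps 9 → 10 → 7, so m(9) = 7.
  α_3 = 3: Horner steps 9 → 8 → 6, so m(3) = 6.
  α_4 = 12: Horner steps 9 → 11 → 10, so m(12) = 10.
  α_5 = 5: Horner steps 9 → 0 → 8, so m(5) = 8.
Codeword c = [3, 7, 6, 10, 8] ∈ F_13^5.


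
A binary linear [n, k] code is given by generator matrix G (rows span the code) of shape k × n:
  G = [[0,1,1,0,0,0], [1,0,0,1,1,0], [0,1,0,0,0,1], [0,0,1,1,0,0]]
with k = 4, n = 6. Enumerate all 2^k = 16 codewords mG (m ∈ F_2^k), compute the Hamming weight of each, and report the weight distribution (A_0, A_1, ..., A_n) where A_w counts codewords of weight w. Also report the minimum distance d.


Weight distribution: A_0 = 1, A_2 = 6, A_3 = 4, A_4 = 1, A_5 = 4. Minimum distance d = 2.

Enumerate all 2^4 = 16 messages m ∈ F_2^4.
For each, compute codeword c = mG in F_2^6, then tally its weight.
  m = 0000 → c = 000000, weight = 0.
  m = 1000 → c = 011000, weight = 2.
  m = 0100 → c = 100110, weight = 3.
  m = 1100 → c = 111110, weight = 5.
  m = 0010 → c = 010001, weight = 2.
  m = 1010 → c = 001001, weight = 2.
  m = 0110 → c = 110111, weight = 5.
  m = 1110 → c = 101111, weight = 5.
  m = 0001 → c = 001100, weight = 2.
  m = 1001 → c = 010100, weight = 2.
  m = 0101 → c = 101010, weight = 3.
  m = 1101 → c = 110010, weight = 3.
  m = 0011 → c = 011101, weight = 4.
  m = 1011 → c = 000101, weight = 2.
  m = 0111 → c = 111011, weight = 5.
  m = 1111 → c = 100011, weight = 3.
Tally weights:
  weight 0: 1 codewords.
  weight 2: 6 codewords.
  weight 3: 4 codewords.
  weight 4: 1 codewords.
  weight 5: 4 codewords.
Minimum distance d = smallest w > 0 with A_w > 0 = 2.
Sanity: Σ A_w = 16 = 2^4 = 16 ✓.


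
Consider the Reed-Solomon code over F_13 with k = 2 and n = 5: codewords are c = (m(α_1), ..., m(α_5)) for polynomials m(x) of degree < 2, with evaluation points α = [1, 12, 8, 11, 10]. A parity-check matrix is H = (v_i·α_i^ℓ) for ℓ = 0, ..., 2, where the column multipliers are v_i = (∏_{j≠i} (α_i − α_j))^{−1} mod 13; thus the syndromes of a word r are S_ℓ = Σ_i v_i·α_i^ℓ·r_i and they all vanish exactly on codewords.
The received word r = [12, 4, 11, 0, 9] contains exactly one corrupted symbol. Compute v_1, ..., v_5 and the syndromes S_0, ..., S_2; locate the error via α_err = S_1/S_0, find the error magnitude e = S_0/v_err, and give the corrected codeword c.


S = (10, 2, 3), error at position 3, error magnitude e = 10, c = [12, 4, 1, 0, 9].

Step 1: column multipliers v_i = (∏_{j≠i}(α_i − α_j))^{−1} mod 13.
  i = 1 (α = 1): (1−12)(1−8)(1−11)(1−10) = (−11)·(−7)·(−10)·(−9) = 6930 ≡ 1, so v_1 = 1^{−1} = 1 (mod 13).
  i = 2 (α = 12): (12−1)(12−8)(12−11)(12−10) = 11·4·1·2 = 88 ≡ 10, so v_2 = 10^{−1} = 4 (mod 13).
  i = 3 (α = 8): (8−1)(8−12)(8−11)(8−10) = 7·(−4)·(−3)·(−2) = −168 ≡ 1, so v_3 = 1^{−1} = 1 (mod 13).
  i = 4 (α = 11): (11−1)(11−12)(11−8)(11−10) = 10·(−1)·3·1 = −30 ≡ 9, so v_4 = 9^{−1} = 3 (mod 13).
  i = 5 (α = 10): (10−1)(10−12)(10−8)(10−11) = 9·(−2)·2·(−1) = 36 ≡ 10, so v_5 = 10^{−1} = 4 (mod 13).
  v = [1, 4, 1, 3, 4].
Step 2: syndromes of r = [12, 4, 11, 0, 9] (all sums mod 13).
  S_0 = Σ v_i r_i = 1·12 + 4·4 + 1·11 + 3·0 + 4·9 = 75 ≡ 10.
  S_1 = Σ v_i α_i r_i = 1·1·12 + 4·12·4 + 1·8·11 + 3·11·0 + 4·10·9 = 652 ≡ 2.
  α_i^2 mod 13 = [1, 1, 12, 4, 9].
  S_2 = Σ v_i α_i^2 r_i = 1·1·12 + 4·1·4 + 1·12·11 + 3·4·0 + 4·9·9 = 484 ≡ 3.
  S = (10, 2, 3) ≠ 0, so r is not a codeword (an error is present).
Step 3: locate the error. For a single error e at position i, S_ℓ = v_i·e·α_i^ℓ, so α_err = S_1/S_0.
  S_0^{−1} = 10^{−1} = 4 (mod 13), so α_err = 2·4 = 8 ≡ 8 = α_3. Error position i = 3.
  Consistency check: S_2/S_1 = 3·7 = 21 ≡ 8 = α_err ✓ (single-error assumption holds).
Step 4: error magnitude e = S_0/v_3 = S_0·∏_{j≠3}(α_3 − α_j) = 10·1 = 10 ≡ 10 (mod 13).
Step 5: correct position 3: c_3 = r_3 − e = 11 − 10 ≡ 1 (mod 13). Hence c = [12, 4, 1, 0, 9].
  Check: interpolating c through the α_i gives m(x) = 8 + 4·x (degree < 2) with m(α_i) = c_i for every i, so c is indeed a codeword.


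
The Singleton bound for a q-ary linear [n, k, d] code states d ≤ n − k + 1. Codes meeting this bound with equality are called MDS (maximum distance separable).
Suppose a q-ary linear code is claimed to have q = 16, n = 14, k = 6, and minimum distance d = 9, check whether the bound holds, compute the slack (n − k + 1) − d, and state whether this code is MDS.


Singleton RHS = n − k + 1 = 9, slack = 0, bound satisfied, MDS.

Singleton bound: d ≤ n − k + 1.
Here n = 14, k = 6, so n − k + 1 = 9.
Given d = 9, check d ≤ 9: YES.
Slack = (n − k + 1) − d = 0.
The code is MDS (slack = 0).
Description: the claimed parameters are [14, 6, 9]_16; such a code would be MDS (meets Singleton bound).


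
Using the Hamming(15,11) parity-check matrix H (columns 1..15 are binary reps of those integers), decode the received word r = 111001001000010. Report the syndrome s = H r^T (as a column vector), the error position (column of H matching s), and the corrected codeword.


s = (0, 0, 0, 1)^T, error position = 1, corrected codeword c = 011001001000010

Compute s = H r^T mod 2 one row at a time:
  s_1 = 0 + 1 + 0 + 0 + 0 + 0 + 1 + 0 = 2 ≡ 0 (mod 2).
  s_2 = 0 + 0 + 1 + 0 + 0 + 0 + 1 + 0 = 2 ≡ 0 (mod 2).
  s_3 = 1 + 1 + 1 + 0 + 0 + 0 + 1 + 0 = 4 ≡ 0 (mod 2).
  s_4 = 1 + 1 + 0 + 0 + 1 + 0 + 0 + 0 = 3 ≡ 1 (mod 2).
s = (0, 0, 0, 1)^T — this equals column 1 of H (binary 0001), so error is at position 1.
Correct: flip bit 1 of r = 111001001000010 to get c = 011001001000010.


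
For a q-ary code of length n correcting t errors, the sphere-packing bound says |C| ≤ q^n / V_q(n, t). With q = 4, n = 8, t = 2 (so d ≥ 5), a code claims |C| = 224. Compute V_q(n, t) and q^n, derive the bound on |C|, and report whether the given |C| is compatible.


V_q(n, t) = 277, q^n = 65536, Hamming bound = 236, |C| = 224 ≤ bound (satisfied).

Step 1: Compute V_q(n, t) = Σ_{j=0}^2 C(n, j) (q−1)^j.
  j = 0: C(8,0)·(3)^0 = 1·1 = 1.
  j = 1: C(8,1)·(3)^1 = 8·3 = 24.
  j = 2: C(8,2)·(3)^2 = 28·9 = 252.
  V_q(n, t) = 1 + 24 + 252 = 277.
Step 2: q^n = 4^8 = 65536.
Step 3: Hamming bound ⌊q^n / V_q(n,t)⌋ = ⌊65536/277⌋ = 236.
Step 4: Compare |C| = 224 to 236: satisfied.
The claimed |C| lies below the Hamming bound.


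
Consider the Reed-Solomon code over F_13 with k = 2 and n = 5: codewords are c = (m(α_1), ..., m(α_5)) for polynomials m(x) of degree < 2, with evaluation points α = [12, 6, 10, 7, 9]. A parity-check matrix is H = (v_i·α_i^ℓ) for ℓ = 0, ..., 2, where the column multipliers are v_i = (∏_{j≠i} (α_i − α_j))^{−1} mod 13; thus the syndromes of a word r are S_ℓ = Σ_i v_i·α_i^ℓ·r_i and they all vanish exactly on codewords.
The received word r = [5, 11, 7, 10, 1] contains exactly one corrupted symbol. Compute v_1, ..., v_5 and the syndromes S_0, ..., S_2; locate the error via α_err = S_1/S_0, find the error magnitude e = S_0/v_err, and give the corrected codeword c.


S = (9, 3, 1), error at position 5, error magnitude e = 6, c = [5, 11, 7, 10, 8].

Step 1: column multipliers v_i = (∏_{j≠i}(α_i − α_j))^{−1} mod 13.
  i = 1 (α = 12): (12−6)(12−10)(12−7)(12−9) = 6·2·5·3 = 180 ≡ 11, so v_1 = 11^{−1} = 6 (mod 13).
  i = 2 (α = 6): (6−12)(6−10)(6−7)(6−9) = (−6)·(−4)·(−1)·(−3) = 72 ≡ 7, so v_2 = 7^{−1} = 2 (mod 13).
  i = 3 (α = 10): (10−12)(10−6)(10−7)(10−9) = (−2)·4·3·1 = −24 ≡ 2, so v_3 = 2^{−1} = 7 (mod 13).
  i = 4 (α = 7): (7−12)(7−6)(7−10)(7−9) = (−5)·1·(−3)·(−2) = −30 ≡ 9, so v_4 = 9^{−1} = 3 (mod 13).
  i = 5 (α = 9): (9−12)(9−6)(9−10)(9−7) = (−3)·3·(−1)·2 = 18 ≡ 5, so v_5 = 5^{−1} = 8 (mod 13).
  v = [6, 2, 7, 3, 8].
Step 2: syndromes of r = [5, 11, 7, 10, 1] (all sums mod 13).
  S_0 = Σ v_i r_i = 6·5 + 2·11 + 7·7 + 3·10 + 8·1 = 139 ≡ 9.
  S_1 = Σ v_i α_i r_i = 6·12·5 + 2·6·11 + 7·10·7 + 3·7·10 + 8·9·1 = 1264 ≡ 3.
  α_i^2 mod 13 = [1, 10, 9, 10, 3].
  S_2 = Σ v_i α_i^2 r_i = 6·1·5 + 2·10·11 + 7·9·7 + 3·10·10 + 8·3·1 = 1015 ≡ 1.
  S = (9, 3, 1) ≠ 0, so r is not a codeword (an error is present).
Step 3: locate the error. For a single error e at position i, S_ℓ = v_i·e·α_i^ℓ, so α_err = S_1/S_0.
  S_0^{−1} = 9^{−1} = 3 (mod 13), so α_err = 3·3 = 9 ≡ 9 = α_5. Error position i = 5.
  Consistency check: S_2/S_1 = 1·9 = 9 ≡ 9 = α_err ✓ (single-error assumption holds).
Step 4: error magnitude e = S_0/v_5 = S_0·∏_{j≠5}(α_5 − α_j) = 9·5 = 45 ≡ 6 (mod 13).
Step 5: correct position 5: c_5 = r_5 − e = 1 − 6 ≡ 8 (mod 13). Hence c = [5, 11, 7, 10, 8].
  Check: interpolating c through the α_i gives m(x) = 4 + 12·x (degree < 2) with m(α_i) = c_i for every i, so c is indeed a codeword.


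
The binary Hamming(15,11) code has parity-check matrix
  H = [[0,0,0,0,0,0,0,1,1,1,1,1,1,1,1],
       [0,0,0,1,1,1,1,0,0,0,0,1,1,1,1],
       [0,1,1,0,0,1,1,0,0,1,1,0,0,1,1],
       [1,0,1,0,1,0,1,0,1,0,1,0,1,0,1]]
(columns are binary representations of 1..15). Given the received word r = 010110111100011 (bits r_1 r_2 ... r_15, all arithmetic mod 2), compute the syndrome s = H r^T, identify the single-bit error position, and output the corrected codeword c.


s = (1, 1, 1, 0)^T, error position = 14, corrected codeword c = 010110111100001

Compute s = H r^T mod 2 one row at a time:
  s_1 = 1 + 1 + 1 + 0 + 0 + 0 + 1 + 1 = 5 ≡ 1 (mod 2).
  s_2 = 1 + 1 + 0 + 1 + 0 + 0 + 1 + 1 = 5 ≡ 1 (mod 2).
  s_3 = 1 + 0 + 0 + 1 + 1 + 0 + 1 + 1 = 5 ≡ 1 (mod 2).
  s_4 = 0 + 0 + 1 + 1 + 1 + 0 + 0 + 1 = 4 ≡ 0 (mod 2).
s = (1, 1, 1, 0)^T — this equals column 14 of H (binary 1110), so error is at position 14.
Correct: flip bit 14 of r = 010110111100011 to get c = 010110111100001.


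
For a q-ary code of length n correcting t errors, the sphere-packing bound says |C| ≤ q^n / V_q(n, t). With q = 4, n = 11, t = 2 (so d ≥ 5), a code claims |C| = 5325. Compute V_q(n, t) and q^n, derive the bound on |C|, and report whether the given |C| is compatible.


V_q(n, t) = 529, q^n = 4194304, Hamming bound = 7928, |C| = 5325 ≤ bound (satisfied).

Step 1: Compute V_q(n, t) = Σ_{j=0}^2 C(n, j) (q−1)^j.
  j = 0: C(11,0)·(3)^0 = 1·1 = 1.
  j = 1: C(11,1)·(3)^1 = 11·3 = 33.
  j = 2: C(11,2)·(3)^2 = 55·9 = 495.
  V_q(n, t) = 1 + 33 + 495 = 529.
Step 2: q^n = 4^11 = 4194304.
Step 3: Hamming bound ⌊q^n / V_q(n,t)⌋ = ⌊4194304/529⌋ = 7928.
Step 4: Compare |C| = 5325 to 7928: satisfied.
The claimed |C| lies below the Hamming bound.


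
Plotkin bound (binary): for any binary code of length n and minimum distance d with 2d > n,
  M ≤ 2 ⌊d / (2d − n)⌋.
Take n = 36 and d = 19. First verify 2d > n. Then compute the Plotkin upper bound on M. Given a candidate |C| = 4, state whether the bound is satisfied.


Plotkin bound M ≤ 18; given |C| = 4 ≤ bound (satisfied).

Check applicability: 2d = 38, n = 36.
2d − n = 2 > 0, so Plotkin applies.
Compute d/(2d−n) = 19/2 ≈ 9.5000.
⌊d/(2d−n)⌋ = 9.
Plotkin bound: M ≤ 2·9 = 18.
Given |C| = 4, check: satisfied.
This |C| is below the Plotkin bound.


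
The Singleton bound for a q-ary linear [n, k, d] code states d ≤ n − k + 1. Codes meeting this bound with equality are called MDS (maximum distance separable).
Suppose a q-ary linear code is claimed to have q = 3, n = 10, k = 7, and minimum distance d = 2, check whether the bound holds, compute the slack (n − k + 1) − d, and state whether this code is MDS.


Singleton RHS = n − k + 1 = 4, slack = 2, bound satisfied, not MDS.

Singleton bound: d ≤ n − k + 1.
Here n = 10, k = 7, so n − k + 1 = 4.
Given d = 2, check d ≤ 4: YES.
Slack = (n − k + 1) − d = 2.
The code is NOT MDS (slack = 2 > 0).
Description: the claimed parameters are [10, 7, 2]_3; such a code would be non-MDS.


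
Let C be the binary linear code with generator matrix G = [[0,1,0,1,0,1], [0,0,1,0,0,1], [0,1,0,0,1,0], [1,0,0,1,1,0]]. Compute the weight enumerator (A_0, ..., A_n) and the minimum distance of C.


Weight distribution: A_0 = 1, A_2 = 4, A_3 = 6, A_4 = 3, A_5 = 2. Minimum distance d = 2.

Enumerate all 2^4 = 16 messages m ∈ F_2^4.
For each, compute codeword c = mG in F_2^6, then tally its weight.
  m = 0000 → c = 000000, weight = 0.
  m = 1000 → c = 010101, weight = 3.
  m = 0100 → c = 001001, weight = 2.
  m = 1100 → c = 011100, weight = 3.
  m = 0010 → c = 010010, weight = 2.
  m = 1010 → c = 000111, weight = 3.
  m = 0110 → c = 011011, weight = 4.
  m = 1110 → c = 001110, weight = 3.
  m = 0001 → c = 100110, weight = 3.
  m = 1001 → c = 110011, weight = 4.
  m = 0101 → c = 101111, weight = 5.
  m = 1101 → c = 111010, weight = 4.
  m = 0011 → c = 110100, weight = 3.
  m = 1011 → c = 100001, weight = 2.
  m = 0111 → c = 111101, weight = 5.
  m = 1111 → c = 101000, weight = 2.
Tally weights:
  weight 0: 1 codewords.
  weight 2: 4 codewords.
  weight 3: 6 codewords.
  weight 4: 3 codewords.
  weight 5: 2 codewords.
Minimum distance d = smallest w > 0 with A_w > 0 = 2.
Sanity: Σ A_w = 16 = 2^4 = 16 ✓.


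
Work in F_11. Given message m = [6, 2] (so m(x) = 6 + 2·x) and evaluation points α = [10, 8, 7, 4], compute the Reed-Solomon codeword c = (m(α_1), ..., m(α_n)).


c = [4, 0, 9, 3]

Message polynomial: m(x) = 6 + 2·x (mod 11).
For each evaluation point α_i, compute m(α_i) mod 11:
  α_1 = 10: Horner steps 2 → 4, so m(10) = 4.
  α_2 = 8: Horner steps 2 → 0, so m(8) = 0.
  α_3 = 7: Horner steps 2 → 9, so m(7) = 9.
  α_4 = 4: Horner steps 2 → 3, so m(4) = 3.
Codeword c = [4, 0, 9, 3] ∈ F_11^4.


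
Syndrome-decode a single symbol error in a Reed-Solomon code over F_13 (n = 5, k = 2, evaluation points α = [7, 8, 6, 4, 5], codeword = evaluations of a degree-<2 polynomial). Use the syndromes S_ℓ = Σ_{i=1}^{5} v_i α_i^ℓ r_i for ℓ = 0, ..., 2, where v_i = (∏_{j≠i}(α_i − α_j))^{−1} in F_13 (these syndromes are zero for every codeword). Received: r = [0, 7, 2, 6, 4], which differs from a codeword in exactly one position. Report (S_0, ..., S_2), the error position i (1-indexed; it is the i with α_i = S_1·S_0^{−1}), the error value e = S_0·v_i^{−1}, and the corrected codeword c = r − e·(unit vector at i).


S = (2, 3, 11), error at position 2, error magnitude e = 9, c = [0, 11, 2, 6, 4].

Step 1: column multipliers v_i = (∏_{j≠i}(α_i − α_j))^{−1} mod 13.
  i = 1 (α = 7): (7−8)(7−6)(7−4)(7−5) = (−1)·1·3·2 = −6 ≡ 7, so v_1 = 7^{−1} = 2 (mod 13).
  i = 2 (α = 8): (8−7)(8−6)(8−4)(8−5) = 1·2·4·3 = 24 ≡ 11, so v_2 = 11^{−1} = 6 (mod 13).
  i = 3 (α = 6): (6−7)(6−8)(6−4)(6−5) = (−1)·(−2)·2·1 = 4 ≡ 4, so v_3 = 4^{−1} = 10 (mod 13).
  i = 4 (α = 4): (4−7)(4−8)(4−6)(4−5) = (−3)·(−4)·(−2)·(−1) = 24 ≡ 11, so v_4 = 11^{−1} = 6 (mod 13).
  i = 5 (α = 5): (5−7)(5−8)(5−6)(5−4) = (−2)·(−3)·(−1)·1 = −6 ≡ 7, so v_5 = 7^{−1} = 2 (mod 13).
  v = [2, 6, 10, 6, 2].
Step 2: syndromes of r = [0, 7, 2, 6, 4] (all sums mod 13).
  S_0 = Σ v_i r_i = 2·0 + 6·7 + 10·2 + 6·6 + 2·4 = 106 ≡ 2.
  S_1 = Σ v_i α_i r_i = 2·7·0 + 6·8·7 + 10·6·2 + 6·4·6 + 2·5·4 = 640 ≡ 3.
  α_i^2 mod 13 = [10, 12, 10, 3, 12].
  S_2 = Σ v_i α_i^2 r_i = 2·10·0 + 6·12·7 + 10·10·2 + 6·3·6 + 2·12·4 = 908 ≡ 11.
  S = (2, 3, 11) ≠ 0, so r is not a codeword (an error is present).
Step 3: locate the error. For a single error e at position i, S_ℓ = v_i·e·α_i^ℓ, so α_err = S_1/S_0.
  S_0^{−1} = 2^{−1} = 7 (mod 13), so α_err = 3·7 = 21 ≡ 8 = α_2. Error position i = 2.
  Consistency check: S_2/S_1 = 11·9 = 99 ≡ 8 = α_err ✓ (single-error assumption holds).
Step 4: error magnitude e = S_0/v_2 = S_0·∏_{j≠2}(α_2 − α_j) = 2·11 = 22 ≡ 9 (mod 13).
Step 5: correct position 2: c_2 = r_2 − e = 7 − 9 ≡ 11 (mod 13). Hence c = [0, 11, 2, 6, 4].
  Check: interpolating c through the α_i gives m(x) = 1 + 11·x (degree < 2) with m(α_i) = c_i for every i, so c is indeed a codeword.


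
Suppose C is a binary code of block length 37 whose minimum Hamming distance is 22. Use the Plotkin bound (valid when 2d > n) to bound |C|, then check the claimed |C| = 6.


Plotkin bound M ≤ 6; given |C| = 6 ≤ bound (satisfied).

Check applicability: 2d = 44, n = 37.
2d − n = 7 > 0, so Plotkin applies.
Compute d/(2d−n) = 22/7 ≈ 3.1429.
⌊d/(2d−n)⌋ = 3.
Plotkin bound: M ≤ 2·3 = 6.
Given |C| = 6, check: satisfied.
This |C| is at the Plotkin bound.


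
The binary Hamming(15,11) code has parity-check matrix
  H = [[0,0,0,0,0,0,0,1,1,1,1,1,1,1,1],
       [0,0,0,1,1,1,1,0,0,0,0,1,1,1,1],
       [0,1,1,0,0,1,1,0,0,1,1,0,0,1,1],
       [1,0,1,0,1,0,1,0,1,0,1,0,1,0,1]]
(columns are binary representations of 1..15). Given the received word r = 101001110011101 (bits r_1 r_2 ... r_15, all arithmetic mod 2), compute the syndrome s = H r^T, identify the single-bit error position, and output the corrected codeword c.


s = (1, 1, 1, 0)^T, error position = 14, corrected codeword c = 101001110011111

Compute s = H r^T mod 2 one row at a time:
  s_1 = 1 + 0 + 0 + 1 + 1 + 1 + 0 + 1 = 5 ≡ 1 (mod 2).
  s_2 = 0 + 0 + 1 + 1 + 1 + 1 + 0 + 1 = 5 ≡ 1 (mod 2).
  s_3 = 0 + 1 + 1 + 1 + 0 + 1 + 0 + 1 = 5 ≡ 1 (mod 2).
  s_4 = 1 + 1 + 0 + 1 + 0 + 1 + 1 + 1 = 6 ≡ 0 (mod 2).
s = (1, 1, 1, 0)^T — this equals column 14 of H (binary 1110), so error is at position 14.
Correct: flip bit 14 of r = 101001110011101 to get c = 101001110011111.


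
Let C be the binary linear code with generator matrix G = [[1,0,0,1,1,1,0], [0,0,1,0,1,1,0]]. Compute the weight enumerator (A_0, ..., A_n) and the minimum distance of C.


Weight distribution: A_0 = 1, A_3 = 2, A_4 = 1. Minimum distance d = 3.

Enumerate all 2^2 = 4 messages m ∈ F_2^2.
For each, compute codeword c = mG in F_2^7, then tally its weight.
  m = 00 → c = 0000000, weight = 0.
  m = 10 → c = 1001110, weight = 4.
  m = 01 → c = 0010110, weight = 3.
  m = 11 → c = 1011000, weight = 3.
Tally weights:
  weight 0: 1 codewords.
  weight 3: 2 codewords.
  weight 4: 1 codewords.
Minimum distance d = smallest w > 0 with A_w > 0 = 3.
Sanity: Σ A_w = 4 = 2^2 = 4 ✓.


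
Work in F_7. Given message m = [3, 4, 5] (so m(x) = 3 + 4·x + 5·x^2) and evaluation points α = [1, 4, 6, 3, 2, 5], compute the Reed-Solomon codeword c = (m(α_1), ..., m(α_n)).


c = [5, 1, 4, 4, 3, 1]

Message polynomial: m(x) = 3 + 4·x + 5·x^2 (mod 7).
For each evaluation point α_i, compute m(α_i) mod 7:
  α_1 = 1: Horner steps 5 → 2 → 5, so m(1) = 5.
  α_2 = 4: Horner steps 5 → 3 → 1, so m(4) = 1.
  α_3 = 6: Horner steps 5 → 6 → 4, so m(6) = 4.
  α_4 = 3: Horner steps 5 → 5 → 4, so m(3) = 4.
  α_5 = 2: Horner steps 5 → 0 → 3, so m(2) = 3.
  α_6 = 5: Horner steps 5 → 1 → 1, so m(5) = 1.
Codeword c = [5, 1, 4, 4, 3, 1] ∈ F_7^6.


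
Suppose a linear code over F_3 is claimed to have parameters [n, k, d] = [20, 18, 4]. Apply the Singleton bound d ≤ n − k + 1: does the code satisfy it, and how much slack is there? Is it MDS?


Singleton RHS = n − k + 1 = 3, slack = -1, bound violated (no such code; not MDS).

Singleton bound: d ≤ n − k + 1.
Here n = 20, k = 18, so n − k + 1 = 3.
Given d = 4, check d ≤ 3: NO.
Slack = (n − k + 1) − d = -1.
The slack is negative: d = 4 exceeds n − k + 1 = 3 by 1, so the Singleton bound is violated and no linear [20, 18, 4]_3 code can exist. In particular it is not MDS (MDS requires d = n − k + 1 exactly).
Description: the claimed parameters are [20, 18, 4]_3; such a code would be impossible (violates the Singleton bound).


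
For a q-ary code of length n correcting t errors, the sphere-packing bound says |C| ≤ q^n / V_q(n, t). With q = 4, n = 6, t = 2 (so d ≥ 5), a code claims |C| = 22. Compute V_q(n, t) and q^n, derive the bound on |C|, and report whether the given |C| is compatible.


V_q(n, t) = 154, q^n = 4096, Hamming bound = 26, |C| = 22 ≤ bound (satisfied).

Step 1: Compute V_q(n, t) = Σ_{j=0}^2 C(n, j) (q−1)^j.
  j = 0: C(6,0)·(3)^0 = 1·1 = 1.
  j = 1: C(6,1)·(3)^1 = 6·3 = 18.
  j = 2: C(6,2)·(3)^2 = 15·9 = 135.
  V_q(n, t) = 1 + 18 + 135 = 154.
Step 2: q^n = 4^6 = 4096.
Step 3: Hamming bound ⌊q^n / V_q(n,t)⌋ = ⌊4096/154⌋ = 26.
Step 4: Compare |C| = 22 to 26: satisfied.
The claimed |C| lies below the Hamming bound.


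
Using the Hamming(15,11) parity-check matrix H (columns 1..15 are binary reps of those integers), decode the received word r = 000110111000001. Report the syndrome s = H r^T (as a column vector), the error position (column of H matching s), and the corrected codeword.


s = (1, 0, 0, 0)^T, error position = 8, corrected codeword c = 000110101000001

Compute s = H r^T mod 2 one row at a time:
  s_1 = 1 + 1 + 0 + 0 + 0 + 0 + 0 + 1 = 3 ≡ 1 (mod 2).
  s_2 = 1 + 1 + 0 + 1 + 0 + 0 + 0 + 1 = 4 ≡ 0 (mod 2).
  s_3 = 0 + 0 + 0 + 1 + 0 + 0 + 0 + 1 = 2 ≡ 0 (mod 2).
  s_4 = 0 + 0 + 1 + 1 + 1 + 0 + 0 + 1 = 4 ≡ 0 (mod 2).
s = (1, 0, 0, 0)^T — this equals column 8 of H (binary 1000), so error is at position 8.
Correct: flip bit 8 of r = 000110111000001 to get c = 000110101000001.


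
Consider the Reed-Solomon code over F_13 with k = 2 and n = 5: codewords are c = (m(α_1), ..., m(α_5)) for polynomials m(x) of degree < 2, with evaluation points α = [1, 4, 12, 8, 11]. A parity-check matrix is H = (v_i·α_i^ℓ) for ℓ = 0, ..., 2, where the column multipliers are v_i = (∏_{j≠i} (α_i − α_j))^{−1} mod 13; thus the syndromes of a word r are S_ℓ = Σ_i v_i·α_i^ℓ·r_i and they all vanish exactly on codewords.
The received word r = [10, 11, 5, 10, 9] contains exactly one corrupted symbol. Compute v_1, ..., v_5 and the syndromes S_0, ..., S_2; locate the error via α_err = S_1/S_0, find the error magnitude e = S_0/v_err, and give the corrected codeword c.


S = (12, 5, 1), error at position 4, error magnitude e = 2, c = [10, 11, 5, 8, 9].

Step 1: column multipliers v_i = (∏_{j≠i}(α_i − α_j))^{−1} mod 13.
  i = 1 (α = 1): (1−4)(1−12)(1−8)(1−11) = (−3)·(−11)·(−7)·(−10) = 2310 ≡ 9, so v_1 = 9^{−1} = 3 (mod 13).
  i = 2 (α = 4): (4−1)(4−12)(4−8)(4−11) = 3·(−8)·(−4)·(−7) = −672 ≡ 4, so v_2 = 4^{−1} = 10 (mod 13).
  i = 3 (α = 12): (12−1)(12−4)(12−8)(12−11) = 11·8·4·1 = 352 ≡ 1, so v_3 = 1^{−1} = 1 (mod 13).
  i = 4 (α = 8): (8−1)(8−4)(8−12)(8−11) = 7·4·(−4)·(−3) = 336 ≡ 11, so v_4 = 11^{−1} = 6 (mod 13).
  i = 5 (α = 11): (11−1)(11−4)(11−12)(11−8) = 10·7·(−1)·3 = −210 ≡ 11, so v_5 = 11^{−1} = 6 (mod 13).
  v = [3, 10, 1, 6, 6].
Step 2: syndromes of r = [10, 11, 5, 10, 9] (all sums mod 13).
  S_0 = Σ v_i r_i = 3·10 + 10·11 + 1·5 + 6·10 + 6·9 = 259 ≡ 12.
  S_1 = Σ v_i α_i r_i = 3·1·10 + 10·4·11 + 1·12·5 + 6·8·10 + 6·11·9 = 1604 ≡ 5.
  α_i^2 mod 13 = [1, 3, 1, 12, 4].
  S_2 = Σ v_i α_i^2 r_i = 3·1·10 + 10·3·11 + 1·1·5 + 6·12·10 + 6·4·9 = 1301 ≡ 1.
  S = (12, 5, 1) ≠ 0, so r is not a codeword (an error is present).
Step 3: locate the error. For a single error e at position i, S_ℓ = v_i·e·α_i^ℓ, so α_err = S_1/S_0.
  S_0^{−1} = 12^{−1} = 12 (mod 13), so α_err = 5·12 = 60 ≡ 8 = α_4. Error position i = 4.
  Consistency check: S_2/S_1 = 1·8 = 8 ≡ 8 = α_err ✓ (single-error assumption holds).
Step 4: error magnitude e = S_0/v_4 = S_0·∏_{j≠4}(α_4 − α_j) = 12·11 = 132 ≡ 2 (mod 13).
Step 5: correct position 4: c_4 = r_4 − e = 10 − 2 ≡ 8 (mod 13). Hence c = [10, 11, 5, 8, 9].
  Check: interpolating c through the α_i gives m(x) = 1 + 9·x (degree < 2) with m(α_i) = c_i for every i, so c is indeed a codeword.
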